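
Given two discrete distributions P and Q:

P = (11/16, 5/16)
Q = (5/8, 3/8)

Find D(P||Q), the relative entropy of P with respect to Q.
D(P||Q) = Σ P(i) log₂(P(i)/Q(i))
  i=0: (11/16) × log₂((11/16)/(5/8)) = (11/16) × log₂(11/10) = 0.0945
  i=1: (5/16) × log₂((5/16)/(3/8)) = (5/16) × log₂(5/6) = -0.0822
D(P||Q) = 0.0945 - 0.0822
  = 0.0123 bits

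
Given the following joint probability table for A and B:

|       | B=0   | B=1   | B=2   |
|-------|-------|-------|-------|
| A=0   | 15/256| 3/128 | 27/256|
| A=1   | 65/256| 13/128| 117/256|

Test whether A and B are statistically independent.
Marginal P(A) (row sums):
  P(A=0) = 15/256 + 3/128 + 27/256 = 3/16
  P(A=1) = 65/256 + 13/128 + 117/256 = 13/16
Marginal P(B) (column sums):
  P(B=0) = 15/256 + 65/256 = 5/16
  P(B=1) = 3/128 + 13/128 = 1/8
  P(B=2) = 27/256 + 117/256 = 9/16

A and B are independent iff P(A=i,B=j) = P(A=i)·P(B=j) for every cell.
  P(A=0)·P(B=0) = 3/16 × 5/16 = 15/256 = P(A=0,B=0) ✓
  P(A=0)·P(B=1) = 3/16 × 1/8 = 3/128 = P(A=0,B=1) ✓
  P(A=0)·P(B=2) = 3/16 × 9/16 = 27/256 = P(A=0,B=2) ✓
  P(A=1)·P(B=0) = 13/16 × 5/16 = 65/256 = P(A=1,B=0) ✓
  P(A=1)·P(B=1) = 13/16 × 1/8 = 13/128 = P(A=1,B=1) ✓
  P(A=1)·P(B=2) = 13/16 × 9/16 = 117/256 = P(A=1,B=2) ✓

Yes, A and B are independent: every cell factors, so I(A;B) = 0 bits.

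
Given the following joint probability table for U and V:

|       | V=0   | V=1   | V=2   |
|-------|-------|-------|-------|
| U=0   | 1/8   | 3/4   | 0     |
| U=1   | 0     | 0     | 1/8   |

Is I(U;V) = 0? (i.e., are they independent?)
Marginal P(U) (row sums):
  P(U=0) = 1/8 + 3/4 + 0 = 7/8
  P(U=1) = 0 + 0 + 1/8 = 1/8
Marginal P(V) (column sums):
  P(V=0) = 1/8 + 0 = 1/8
  P(V=1) = 3/4 + 0 = 3/4
  P(V=2) = 0 + 1/8 = 1/8

U and V are independent iff P(U=i,V=j) = P(U=i)·P(V=j) for every cell.
  P(U=0)·P(V=0) = 7/8 × 1/8 = 7/64, but P(U=0,V=0) = 1/8 ✗

No, U and V are not independent. Quantitatively, I(U;V) > 0:

H(U) = -[(7/8)·log₂(7/8) + (1/8)·log₂(1/8)]
  = 0.1686 + 0.3750
  = 0.5436 bits
H(V) = -[(1/8)·log₂(1/8) + (3/4)·log₂(3/4) + (1/8)·log₂(1/8)]
  = 0.3750 + 0.3113 + 0.3750
  = 1.0613 bits
H(U,V) = -[(1/8)·log₂(1/8) + (3/4)·log₂(3/4) + (1/8)·log₂(1/8)]
  = 0.3750 + 0.3113 + 0.3750
  = 1.0613 bits
I(U;V) = H(U) + H(V) - H(U,V) = 0.5436 + 1.0613 - 1.0613 = 0.5436 bits > 0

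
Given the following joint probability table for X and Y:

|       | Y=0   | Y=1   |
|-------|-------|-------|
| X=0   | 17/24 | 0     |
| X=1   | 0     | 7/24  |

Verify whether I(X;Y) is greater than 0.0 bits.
Marginal P(X) (row sums):
  P(X=0) = 17/24 + 0 = 17/24
  P(X=1) = 0 + 7/24 = 7/24
Marginal P(Y) (column sums):
  P(Y=0) = 17/24 + 0 = 17/24
  P(Y=1) = 0 + 7/24 = 7/24

H(X) = -[(17/24)·log₂(17/24) + (7/24)·log₂(7/24)]
  = 0.3524 + 0.5185
  = 0.8709 bits
H(Y) = -[(17/24)·log₂(17/24) + (7/24)·log₂(7/24)]
  = 0.3524 + 0.5185
  = 0.8709 bits
H(X,Y) = -[(17/24)·log₂(17/24) + (7/24)·log₂(7/24)]
  = 0.3524 + 0.5185
  = 0.8709 bits

I(X;Y) = H(X) + H(Y) - H(X,Y)
  = 0.8709 + 0.8709 - 0.8709
  = 0.8709 bits

Yes. I(X;Y) = 0.8709 bits, which is > 0.0 bits.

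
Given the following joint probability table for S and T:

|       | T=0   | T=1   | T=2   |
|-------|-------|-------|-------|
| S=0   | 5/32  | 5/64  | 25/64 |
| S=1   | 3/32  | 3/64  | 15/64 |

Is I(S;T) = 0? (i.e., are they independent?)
Marginal P(S) (row sums):
  P(S=0) = 5/32 + 5/64 + 25/64 = 5/8
  P(S=1) = 3/32 + 3/64 + 15/64 = 3/8
Marginal P(T) (column sums):
  P(T=0) = 5/32 + 3/32 = 1/4
  P(T=1) = 5/64 + 3/64 = 1/8
  P(T=2) = 25/64 + 15/64 = 5/8

S and T are independent iff P(S=i,T=j) = P(S=i)·P(T=j) for every cell.
  P(S=0)·P(T=0) = 5/8 × 1/4 = 5/32 = P(S=0,T=0) ✓
  P(S=0)·P(T=1) = 5/8 × 1/8 = 5/64 = P(S=0,T=1) ✓
  P(S=0)·P(T=2) = 5/8 × 5/8 = 25/64 = P(S=0,T=2) ✓
  P(S=1)·P(T=0) = 3/8 × 1/4 = 3/32 = P(S=1,T=0) ✓
  P(S=1)·P(T=1) = 3/8 × 1/8 = 3/64 = P(S=1,T=1) ✓
  P(S=1)·P(T=2) = 3/8 × 5/8 = 15/64 = P(S=1,T=2) ✓

Yes, S and T are independent: every cell factors, so I(S;T) = 0 bits.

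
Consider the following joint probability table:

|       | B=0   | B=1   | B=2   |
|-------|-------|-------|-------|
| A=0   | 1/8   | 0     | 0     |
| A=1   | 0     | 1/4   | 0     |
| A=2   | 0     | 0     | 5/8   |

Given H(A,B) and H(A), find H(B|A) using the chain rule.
From the chain rule: H(A,B) = H(A) + H(B|A)
Therefore: H(B|A) = H(A,B) - H(A)

H(A,B) = -[(1/8)·log₂(1/8) + (1/4)·log₂(1/4) + (5/8)·log₂(5/8)]
  = 0.3750 + 0.5000 + 0.4238
  = 1.2988 bits
Marginal P(A) (row sums):
  P(A=0) = 1/8 + 0 + 0 = 1/8
  P(A=1) = 0 + 1/4 + 0 = 1/4
  P(A=2) = 0 + 0 + 5/8 = 5/8
H(A) = -[(1/8)·log₂(1/8) + (1/4)·log₂(1/4) + (5/8)·log₂(5/8)]
  = 0.3750 + 0.5000 + 0.4238
  = 1.2988 bits

H(B|A) = 1.2988 - 1.2988 = 0.0000 bits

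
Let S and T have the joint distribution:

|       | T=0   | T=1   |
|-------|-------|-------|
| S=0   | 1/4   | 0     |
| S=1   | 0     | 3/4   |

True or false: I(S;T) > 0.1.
Marginal P(S) (row sums):
  P(S=0) = 1/4 + 0 = 1/4
  P(S=1) = 0 + 3/4 = 3/4
Marginal P(T) (column sums):
  P(T=0) = 1/4 + 0 = 1/4
  P(T=1) = 0 + 3/4 = 3/4

H(S) = -[(1/4)·log₂(1/4) + (3/4)·log₂(3/4)]
  = 0.5000 + 0.3113
  = 0.8113 bits
H(T) = -[(1/4)·log₂(1/4) + (3/4)·log₂(3/4)]
  = 0.5000 + 0.3113
  = 0.8113 bits
H(S,T) = -[(1/4)·log₂(1/4) + (3/4)·log₂(3/4)]
  = 0.5000 + 0.3113
  = 0.8113 bits

I(S;T) = H(S) + H(T) - H(S,T)
  = 0.8113 + 0.8113 - 0.8113
  = 0.8113 bits

True. I(S;T) = 0.8113 bits, which is > 0.1 bits.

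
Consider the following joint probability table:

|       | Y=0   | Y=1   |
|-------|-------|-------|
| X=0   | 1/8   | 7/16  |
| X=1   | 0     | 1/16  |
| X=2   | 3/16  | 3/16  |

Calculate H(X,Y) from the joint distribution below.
H(X,Y) = -Σ P(X,Y) log₂ P(X,Y), summed over the non-zero cells:
H(X,Y) = -[(1/8)·log₂(1/8) + (7/16)·log₂(7/16) + (1/16)·log₂(1/16) + (3/16)·log₂(3/16) + (3/16)·log₂(3/16)]
  = 0.3750 + 0.5218 + 0.2500 + 0.4528 + 0.4528
  = 2.0524 bits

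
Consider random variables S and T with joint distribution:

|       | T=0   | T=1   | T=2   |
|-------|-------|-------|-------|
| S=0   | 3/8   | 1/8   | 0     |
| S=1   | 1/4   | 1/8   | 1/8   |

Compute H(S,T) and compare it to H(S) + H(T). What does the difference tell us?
Marginal P(S) (row sums):
  P(S=0) = 3/8 + 1/8 + 0 = 1/2
  P(S=1) = 1/4 + 1/8 + 1/8 = 1/2
Marginal P(T) (column sums):
  P(T=0) = 3/8 + 1/4 = 5/8
  P(T=1) = 1/8 + 1/8 = 1/4
  P(T=2) = 0 + 1/8 = 1/8

H(S,T) = -[(3/8)·log₂(3/8) + (1/8)·log₂(1/8) + (1/4)·log₂(1/4) + (1/8)·log₂(1/8) + (1/8)·log₂(1/8)]
  = 0.5306 + 0.3750 + 0.5000 + 0.3750 + 0.3750
  = 2.1556 bits
H(S) = -[(1/2)·log₂(1/2) + (1/2)·log₂(1/2)]
  = 0.5000 + 0.5000
  = 1.0000 bits
H(T) = -[(5/8)·log₂(5/8) + (1/4)·log₂(1/4) + (1/8)·log₂(1/8)]
  = 0.4238 + 0.5000 + 0.3750
  = 1.2988 bits

H(S) + H(T) = 1.0000 + 1.2988 = 2.2988 bits
Difference: H(S) + H(T) - H(S,T) = 2.2988 - 2.1556 = 0.1432 bits = I(S;T)

The difference is the mutual information; it is positive here, so S and T are dependent (knowing one reduces uncertainty about the other by 0.1432 bits).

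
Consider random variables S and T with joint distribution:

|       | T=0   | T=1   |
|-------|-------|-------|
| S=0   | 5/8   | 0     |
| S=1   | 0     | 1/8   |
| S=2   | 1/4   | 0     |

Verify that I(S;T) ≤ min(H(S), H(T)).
Marginal P(S) (row sums):
  P(S=0) = 5/8 + 0 = 5/8
  P(S=1) = 0 + 1/8 = 1/8
  P(S=2) = 1/4 + 0 = 1/4
Marginal P(T) (column sums):
  P(T=0) = 5/8 + 0 + 1/4 = 7/8
  P(T=1) = 0 + 1/8 + 0 = 1/8

H(S) = -[(5/8)·log₂(5/8) + (1/8)·log₂(1/8) + (1/4)·log₂(1/4)]
  = 0.4238 + 0.3750 + 0.5000
  = 1.2988 bits
H(T) = -[(7/8)·log₂(7/8) + (1/8)·log₂(1/8)]
  = 0.1686 + 0.3750
  = 0.5436 bits
H(S,T) = -[(5/8)·log₂(5/8) + (1/8)·log₂(1/8) + (1/4)·log₂(1/4)]
  = 0.4238 + 0.3750 + 0.5000
  = 1.2988 bits

I(S;T) = H(S) + H(T) - H(S,T)
  = 1.2988 + 0.5436 - 1.2988
  = 0.5436 bits

min(H(S), H(T)) = min(1.2988, 0.5436) = 0.5436 bits
Since 0.5436 ≤ 0.5436, the bound is satisfied ✓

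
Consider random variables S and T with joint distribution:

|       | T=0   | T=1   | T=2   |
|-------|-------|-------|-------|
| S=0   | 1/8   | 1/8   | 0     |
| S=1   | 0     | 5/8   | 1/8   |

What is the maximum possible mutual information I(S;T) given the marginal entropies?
The upper bound on mutual information is I(S;T) ≤ min(H(S), H(T)).

Marginal P(S) (row sums):
  P(S=0) = 1/8 + 1/8 + 0 = 1/4
  P(S=1) = 0 + 5/8 + 1/8 = 3/4
Marginal P(T) (column sums):
  P(T=0) = 1/8 + 0 = 1/8
  P(T=1) = 1/8 + 5/8 = 3/4
  P(T=2) = 0 + 1/8 = 1/8

H(S) = -[(1/4)·log₂(1/4) + (3/4)·log₂(3/4)]
  = 0.5000 + 0.3113
  = 0.8113 bits
H(T) = -[(1/8)·log₂(1/8) + (3/4)·log₂(3/4) + (1/8)·log₂(1/8)]
  = 0.3750 + 0.3113 + 0.3750
  = 1.0613 bits

Maximum possible I(S;T) = min(0.8113, 1.0613) = 0.8113 bits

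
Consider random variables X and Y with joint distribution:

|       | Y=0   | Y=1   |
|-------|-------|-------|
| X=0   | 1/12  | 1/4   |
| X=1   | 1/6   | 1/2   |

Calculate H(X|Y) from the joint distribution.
Marginal P(Y) (column sums):
  P(Y=0) = 1/12 + 1/6 = 1/4
  P(Y=1) = 1/4 + 1/2 = 3/4

H(X|Y) = -Σ P(X,Y)·log₂ P(X|Y), where P(X|Y) = P(X,Y) / P(Y)
  (X=0,Y=0): P(X|Y) = (1/12)/(1/4) = 1/3;  -(1/12)·log₂(1/3) = 0.1321
  (X=0,Y=1): P(X|Y) = (1/4)/(3/4) = 1/3;  -(1/4)·log₂(1/3) = 0.3962
  (X=1,Y=0): P(X|Y) = (1/6)/(1/4) = 2/3;  -(1/6)·log₂(2/3) = 0.0975
  (X=1,Y=1): P(X|Y) = (1/2)/(3/4) = 2/3;  -(1/2)·log₂(2/3) = 0.2925
H(X|Y) = 0.1321 + 0.3962 + 0.0975 + 0.2925
  = 0.9183 bits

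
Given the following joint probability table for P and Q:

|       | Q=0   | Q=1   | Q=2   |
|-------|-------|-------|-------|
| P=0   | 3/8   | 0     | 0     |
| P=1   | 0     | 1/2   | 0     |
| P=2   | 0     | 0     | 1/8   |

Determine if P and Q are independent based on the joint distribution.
Marginal P(P) (row sums):
  P(P=0) = 3/8 + 0 + 0 = 3/8
  P(P=1) = 0 + 1/2 + 0 = 1/2
  P(P=2) = 0 + 0 + 1/8 = 1/8
Marginal P(Q) (column sums):
  P(Q=0) = 3/8 + 0 + 0 = 3/8
  P(Q=1) = 0 + 1/2 + 0 = 1/2
  P(Q=2) = 0 + 0 + 1/8 = 1/8

P and Q are independent iff P(P=i,Q=j) = P(P=i)·P(Q=j) for every cell.
  P(P=0)·P(Q=0) = 3/8 × 3/8 = 9/64, but P(P=0,Q=0) = 3/8 ✗

No, P and Q are not independent. Quantitatively, I(P;Q) > 0:

H(P) = -[(3/8)·log₂(3/8) + (1/2)·log₂(1/2) + (1/8)·log₂(1/8)]
  = 0.5306 + 0.5000 + 0.3750
  = 1.4056 bits
H(Q) = -[(3/8)·log₂(3/8) + (1/2)·log₂(1/2) + (1/8)·log₂(1/8)]
  = 0.5306 + 0.5000 + 0.3750
  = 1.4056 bits
H(P,Q) = -[(3/8)·log₂(3/8) + (1/2)·log₂(1/2) + (1/8)·log₂(1/8)]
  = 0.5306 + 0.5000 + 0.3750
  = 1.4056 bits
I(P;Q) = H(P) + H(Q) - H(P,Q) = 1.4056 + 1.4056 - 1.4056 = 1.4056 bits > 0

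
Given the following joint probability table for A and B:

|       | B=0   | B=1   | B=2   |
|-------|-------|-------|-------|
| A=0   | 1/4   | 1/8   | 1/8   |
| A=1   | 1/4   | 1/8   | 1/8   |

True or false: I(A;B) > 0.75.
Marginal P(A) (row sums):
  P(A=0) = 1/4 + 1/8 + 1/8 = 1/2
  P(A=1) = 1/4 + 1/8 + 1/8 = 1/2
Marginal P(B) (column sums):
  P(B=0) = 1/4 + 1/4 = 1/2
  P(B=1) = 1/8 + 1/8 = 1/4
  P(B=2) = 1/8 + 1/8 = 1/4

H(A) = -[(1/2)·log₂(1/2) + (1/2)·log₂(1/2)]
  = 0.5000 + 0.5000
  = 1.0000 bits
H(B) = -[(1/2)·log₂(1/2) + (1/4)·log₂(1/4) + (1/4)·log₂(1/4)]
  = 0.5000 + 0.5000 + 0.5000
  = 1.5000 bits
H(A,B) = -[(1/4)·log₂(1/4) + (1/8)·log₂(1/8) + (1/8)·log₂(1/8) + (1/4)·log₂(1/4) + (1/8)·log₂(1/8) + (1/8)·log₂(1/8)]
  = 0.5000 + 0.3750 + 0.3750 + 0.5000 + 0.3750 + 0.3750
  = 2.5000 bits

I(A;B) = H(A) + H(B) - H(A,B)
  = 1.0000 + 1.5000 - 2.5000
  = 0.0000 bits

False. I(A;B) = 0.0000 bits, which is ≤ 0.75 bits.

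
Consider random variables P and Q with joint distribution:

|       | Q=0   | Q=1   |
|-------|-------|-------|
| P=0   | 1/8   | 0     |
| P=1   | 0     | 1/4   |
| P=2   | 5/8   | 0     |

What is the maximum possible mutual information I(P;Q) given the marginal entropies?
The upper bound on mutual information is I(P;Q) ≤ min(H(P), H(Q)).

Marginal P(P) (row sums):
  P(P=0) = 1/8 + 0 = 1/8
  P(P=1) = 0 + 1/4 = 1/4
  P(P=2) = 5/8 + 0 = 5/8
Marginal P(Q) (column sums):
  P(Q=0) = 1/8 + 0 + 5/8 = 3/4
  P(Q=1) = 0 + 1/4 + 0 = 1/4

H(P) = -[(1/8)·log₂(1/8) + (1/4)·log₂(1/4) + (5/8)·log₂(5/8)]
  = 0.3750 + 0.5000 + 0.4238
  = 1.2988 bits
H(Q) = -[(3/4)·log₂(3/4) + (1/4)·log₂(1/4)]
  = 0.3113 + 0.5000
  = 0.8113 bits

Maximum possible I(P;Q) = min(1.2988, 0.8113) = 0.8113 bits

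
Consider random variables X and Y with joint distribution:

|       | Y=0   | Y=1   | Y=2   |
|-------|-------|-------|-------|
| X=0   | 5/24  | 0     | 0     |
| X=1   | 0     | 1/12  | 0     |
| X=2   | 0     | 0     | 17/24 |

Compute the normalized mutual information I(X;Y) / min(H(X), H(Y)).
Marginal P(X) (row sums):
  P(X=0) = 5/24 + 0 + 0 = 5/24
  P(X=1) = 0 + 1/12 + 0 = 1/12
  P(X=2) = 0 + 0 + 17/24 = 17/24
Marginal P(Y) (column sums):
  P(Y=0) = 5/24 + 0 + 0 = 5/24
  P(Y=1) = 0 + 1/12 + 0 = 1/12
  P(Y=2) = 0 + 0 + 17/24 = 17/24

H(X) = -[(5/24)·log₂(5/24) + (1/12)·log₂(1/12) + (17/24)·log₂(17/24)]
  = 0.4715 + 0.2987 + 0.3524
  = 1.1226 bits
H(Y) = -[(5/24)·log₂(5/24) + (1/12)·log₂(1/12) + (17/24)·log₂(17/24)]
  = 0.4715 + 0.2987 + 0.3524
  = 1.1226 bits
H(X,Y) = -[(5/24)·log₂(5/24) + (1/12)·log₂(1/12) + (17/24)·log₂(17/24)]
  = 0.4715 + 0.2987 + 0.3524
  = 1.1226 bits

I(X;Y) = H(X) + H(Y) - H(X,Y)
  = 1.1226 + 1.1226 - 1.1226
  = 1.1226 bits

min(H(X), H(Y)) = min(1.1226, 1.1226) = 1.1226 bits
Normalized MI = 1.1226 / 1.1226 = 1.0000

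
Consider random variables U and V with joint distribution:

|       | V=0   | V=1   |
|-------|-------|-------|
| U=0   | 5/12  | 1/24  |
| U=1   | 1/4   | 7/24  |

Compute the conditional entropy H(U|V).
Marginal P(V) (column sums):
  P(V=0) = 5/12 + 1/4 = 2/3
  P(V=1) = 1/24 + 7/24 = 1/3

H(U|V) = -Σ P(U,V)·log₂ P(U|V), where P(U|V) = P(U,V) / P(V)
  (U=0,V=0): P(U|V) = (5/12)/(2/3) = 5/8;  -(5/12)·log₂(5/8) = 0.2825
  (U=0,V=1): P(U|V) = (1/24)/(1/3) = 1/8;  -(1/24)·log₂(1/8) = 0.1250
  (U=1,V=0): P(U|V) = (1/4)/(2/3) = 3/8;  -(1/4)·log₂(3/8) = 0.3538
  (U=1,V=1): P(U|V) = (7/24)/(1/3) = 7/8;  -(7/24)·log₂(7/8) = 0.0562
H(U|V) = 0.2825 + 0.1250 + 0.3538 + 0.0562
  = 0.8175 bits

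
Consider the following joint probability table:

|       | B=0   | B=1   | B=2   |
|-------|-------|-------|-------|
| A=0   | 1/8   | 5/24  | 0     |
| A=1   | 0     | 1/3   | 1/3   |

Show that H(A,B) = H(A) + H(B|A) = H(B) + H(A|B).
Marginal P(A) (row sums):
  P(A=0) = 1/8 + 5/24 + 0 = 1/3
  P(A=1) = 0 + 1/3 + 1/3 = 2/3
Marginal P(B) (column sums):
  P(B=0) = 1/8 + 0 = 1/8
  P(B=1) = 5/24 + 1/3 = 13/24
  P(B=2) = 0 + 1/3 = 1/3

Decomposition 1: H(A) + H(B|A)
H(A) = -[(1/3)·log₂(1/3) + (2/3)·log₂(2/3)]
  = 0.5283 + 0.3900
  = 0.9183 bits
H(B|A) = -Σ P(A,B)·log₂ P(B|A), where P(B|A) = P(A,B) / P(A)
  (cells with P(A,B) = 0 contribute 0)
  (A=0,B=0): P(B|A) = (1/8)/(1/3) = 3/8;  -(1/8)·log₂(3/8) = 0.1769
  (A=0,B=1): P(B|A) = (5/24)/(1/3) = 5/8;  -(5/24)·log₂(5/8) = 0.1413
  (A=1,B=1): P(B|A) = (1/3)/(2/3) = 1/2;  -(1/3)·log₂(1/2) = 0.3333
  (A=1,B=2): P(B|A) = (1/3)/(2/3) = 1/2;  -(1/3)·log₂(1/2) = 0.3333
H(B|A) = 0.1769 + 0.1413 + 0.3333 + 0.3333
  = 0.9848 bits
H(A) + H(B|A) = 0.9183 + 0.9848 = 1.9031 bits

Decomposition 2: H(B) + H(A|B)
H(B) = -[(1/8)·log₂(1/8) + (13/24)·log₂(13/24) + (1/3)·log₂(1/3)]
  = 0.3750 + 0.4791 + 0.5283
  = 1.3824 bits
H(A|B) = -Σ P(A,B)·log₂ P(A|B), where P(A|B) = P(A,B) / P(B)
  (cells with P(A,B) = 0 contribute 0)
  (A=0,B=0): P(A|B) = (1/8)/(1/8) = 1;  -(1/8)·log₂(1) = 0.0000
  (A=0,B=1): P(A|B) = (5/24)/(13/24) = 5/13;  -(5/24)·log₂(5/13) = 0.2872
  (A=1,B=1): P(A|B) = (1/3)/(13/24) = 8/13;  -(1/3)·log₂(8/13) = 0.2335
  (A=1,B=2): P(A|B) = (1/3)/(1/3) = 1;  -(1/3)·log₂(1) = 0.0000
H(A|B) = 0.0000 + 0.2872 + 0.2335 + 0.0000
  = 0.5207 bits
H(B) + H(A|B) = 1.3824 + 0.5207 = 1.9031 bits

Direct computation of the joint entropy:
H(A,B) = -[(1/8)·log₂(1/8) + (5/24)·log₂(5/24) + (1/3)·log₂(1/3) + (1/3)·log₂(1/3)]
  = 0.3750 + 0.4715 + 0.5283 + 0.5283
  = 1.9031 bits

All three agree: H(A,B) = 1.9031 bits ✓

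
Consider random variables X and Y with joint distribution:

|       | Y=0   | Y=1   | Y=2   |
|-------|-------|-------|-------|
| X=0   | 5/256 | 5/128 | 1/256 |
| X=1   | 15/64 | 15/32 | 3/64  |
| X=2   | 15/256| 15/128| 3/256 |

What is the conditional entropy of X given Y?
Marginal P(Y) (column sums):
  P(Y=0) = 5/256 + 15/64 + 15/256 = 5/16
  P(Y=1) = 5/128 + 15/32 + 15/128 = 5/8
  P(Y=2) = 1/256 + 3/64 + 3/256 = 1/16

H(X|Y) = -Σ P(X,Y)·log₂ P(X|Y), where P(X|Y) = P(X,Y) / P(Y)
  (X=0,Y=0): P(X|Y) = (5/256)/(5/16) = 1/16;  -(5/256)·log₂(1/16) = 0.0781
  (X=0,Y=1): P(X|Y) = (5/128)/(5/8) = 1/16;  -(5/128)·log₂(1/16) = 0.1563
  (X=0,Y=2): P(X|Y) = (1/256)/(1/16) = 1/16;  -(1/256)·log₂(1/16) = 0.0156
  (X=1,Y=0): P(X|Y) = (15/64)/(5/16) = 3/4;  -(15/64)·log₂(3/4) = 0.0973
  (X=1,Y=1): P(X|Y) = (15/32)/(5/8) = 3/4;  -(15/32)·log₂(3/4) = 0.1945
  (X=1,Y=2): P(X|Y) = (3/64)/(1/16) = 3/4;  -(3/64)·log₂(3/4) = 0.0195
  (X=2,Y=0): P(X|Y) = (15/256)/(5/16) = 3/16;  -(15/256)·log₂(3/16) = 0.1415
  (X=2,Y=1): P(X|Y) = (15/128)/(5/8) = 3/16;  -(15/128)·log₂(3/16) = 0.2830
  (X=2,Y=2): P(X|Y) = (3/256)/(1/16) = 3/16;  -(3/256)·log₂(3/16) = 0.0283
H(X|Y) = 0.0781 + 0.1563 + 0.0156 + 0.0973 + 0.1945 + 0.0195 + 0.1415 + 0.2830 + 0.0283
  = 1.0141 bits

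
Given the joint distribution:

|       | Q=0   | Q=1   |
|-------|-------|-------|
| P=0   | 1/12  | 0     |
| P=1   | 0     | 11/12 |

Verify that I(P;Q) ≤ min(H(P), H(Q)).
Marginal P(P) (row sums):
  P(P=0) = 1/12 + 0 = 1/12
  P(P=1) = 0 + 11/12 = 11/12
Marginal P(Q) (column sums):
  P(Q=0) = 1/12 + 0 = 1/12
  P(Q=1) = 0 + 11/12 = 11/12

H(P) = -[(1/12)·log₂(1/12) + (11/12)·log₂(11/12)]
  = 0.2987 + 0.1151
  = 0.4138 bits
H(Q) = -[(1/12)·log₂(1/12) + (11/12)·log₂(11/12)]
  = 0.2987 + 0.1151
  = 0.4138 bits
H(P,Q) = -[(1/12)·log₂(1/12) + (11/12)·log₂(11/12)]
  = 0.2987 + 0.1151
  = 0.4138 bits

I(P;Q) = H(P) + H(Q) - H(P,Q)
  = 0.4138 + 0.4138 - 0.4138
  = 0.4138 bits

min(H(P), H(Q)) = min(0.4138, 0.4138) = 0.4138 bits
Since 0.4138 ≤ 0.4138, the bound is satisfied ✓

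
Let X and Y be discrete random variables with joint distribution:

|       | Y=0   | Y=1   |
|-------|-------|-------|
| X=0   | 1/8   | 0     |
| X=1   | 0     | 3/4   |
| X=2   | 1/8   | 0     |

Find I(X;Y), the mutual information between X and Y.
Marginal P(X) (row sums):
  P(X=0) = 1/8 + 0 = 1/8
  P(X=1) = 0 + 3/4 = 3/4
  P(X=2) = 1/8 + 0 = 1/8
Marginal P(Y) (column sums):
  P(Y=0) = 1/8 + 0 + 1/8 = 1/4
  P(Y=1) = 0 + 3/4 + 0 = 3/4

H(X) = -[(1/8)·log₂(1/8) + (3/4)·log₂(3/4) + (1/8)·log₂(1/8)]
  = 0.3750 + 0.3113 + 0.3750
  = 1.0613 bits
H(Y) = -[(1/4)·log₂(1/4) + (3/4)·log₂(3/4)]
  = 0.5000 + 0.3113
  = 0.8113 bits
H(X,Y) = -[(1/8)·log₂(1/8) + (3/4)·log₂(3/4) + (1/8)·log₂(1/8)]
  = 0.3750 + 0.3113 + 0.3750
  = 1.0613 bits

I(X;Y) = H(X) + H(Y) - H(X,Y)
  = 1.0613 + 0.8113 - 1.0613
  = 0.8113 bits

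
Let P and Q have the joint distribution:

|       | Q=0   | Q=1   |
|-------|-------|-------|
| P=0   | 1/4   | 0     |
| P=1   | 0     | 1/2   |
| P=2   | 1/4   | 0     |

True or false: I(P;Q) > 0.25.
Marginal P(P) (row sums):
  P(P=0) = 1/4 + 0 = 1/4
  P(P=1) = 0 + 1/2 = 1/2
  P(P=2) = 1/4 + 0 = 1/4
Marginal P(Q) (column sums):
  P(Q=0) = 1/4 + 0 + 1/4 = 1/2
  P(Q=1) = 0 + 1/2 + 0 = 1/2

H(P) = -[(1/4)·log₂(1/4) + (1/2)·log₂(1/2) + (1/4)·log₂(1/4)]
  = 0.5000 + 0.5000 + 0.5000
  = 1.5000 bits
H(Q) = -[(1/2)·log₂(1/2) + (1/2)·log₂(1/2)]
  = 0.5000 + 0.5000
  = 1.0000 bits
H(P,Q) = -[(1/4)·log₂(1/4) + (1/2)·log₂(1/2) + (1/4)·log₂(1/4)]
  = 0.5000 + 0.5000 + 0.5000
  = 1.5000 bits

I(P;Q) = H(P) + H(Q) - H(P,Q)
  = 1.5000 + 1.0000 - 1.5000
  = 1.0000 bits

True. I(P;Q) = 1.0000 bits, which is > 0.25 bits.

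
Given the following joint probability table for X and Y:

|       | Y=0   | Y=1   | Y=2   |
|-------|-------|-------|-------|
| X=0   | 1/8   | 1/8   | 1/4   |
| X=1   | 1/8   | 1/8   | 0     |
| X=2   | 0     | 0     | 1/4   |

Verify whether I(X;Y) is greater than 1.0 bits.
Marginal P(X) (row sums):
  P(X=0) = 1/8 + 1/8 + 1/4 = 1/2
  P(X=1) = 1/8 + 1/8 + 0 = 1/4
  P(X=2) = 0 + 0 + 1/4 = 1/4
Marginal P(Y) (column sums):
  P(Y=0) = 1/8 + 1/8 + 0 = 1/4
  P(Y=1) = 1/8 + 1/8 + 0 = 1/4
  P(Y=2) = 1/4 + 0 + 1/4 = 1/2

H(X) = -[(1/2)·log₂(1/2) + (1/4)·log₂(1/4) + (1/4)·log₂(1/4)]
  = 0.5000 + 0.5000 + 0.5000
  = 1.5000 bits
H(Y) = -[(1/4)·log₂(1/4) + (1/4)·log₂(1/4) + (1/2)·log₂(1/2)]
  = 0.5000 + 0.5000 + 0.5000
  = 1.5000 bits
H(X,Y) = -[(1/8)·log₂(1/8) + (1/8)·log₂(1/8) + (1/4)·log₂(1/4) + (1/8)·log₂(1/8) + (1/8)·log₂(1/8) + (1/4)·log₂(1/4)]
  = 0.3750 + 0.3750 + 0.5000 + 0.3750 + 0.3750 + 0.5000
  = 2.5000 bits

I(X;Y) = H(X) + H(Y) - H(X,Y)
  = 1.5000 + 1.5000 - 2.5000
  = 0.5000 bits

No. I(X;Y) = 0.5000 bits, which is ≤ 1.0 bits.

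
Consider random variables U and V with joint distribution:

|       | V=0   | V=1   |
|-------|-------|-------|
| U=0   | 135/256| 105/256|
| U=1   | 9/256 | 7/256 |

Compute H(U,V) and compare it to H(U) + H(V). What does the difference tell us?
Marginal P(U) (row sums):
  P(U=0) = 135/256 + 105/256 = 15/16
  P(U=1) = 9/256 + 7/256 = 1/16
Marginal P(V) (column sums):
  P(V=0) = 135/256 + 9/256 = 9/16
  P(V=1) = 105/256 + 7/256 = 7/16

H(U,V) = -[(135/256)·log₂(135/256) + (105/256)·log₂(105/256) + (9/256)·log₂(9/256) + (7/256)·log₂(7/256)]
  = 0.4868 + 0.5274 + 0.1698 + 0.1420
  = 1.3260 bits
H(U) = -[(15/16)·log₂(15/16) + (1/16)·log₂(1/16)]
  = 0.0873 + 0.2500
  = 0.3373 bits
H(V) = -[(9/16)·log₂(9/16) + (7/16)·log₂(7/16)]
  = 0.4669 + 0.5218
  = 0.9887 bits

H(U) + H(V) = 0.3373 + 0.9887 = 1.3260 bits
Difference: H(U) + H(V) - H(U,V) = 1.3260 - 1.3260 = 0.0000 bits = I(U;V)

The difference is the mutual information; it is 0 here, so U and V are independent (the joint entropy equals the sum of the marginal entropies).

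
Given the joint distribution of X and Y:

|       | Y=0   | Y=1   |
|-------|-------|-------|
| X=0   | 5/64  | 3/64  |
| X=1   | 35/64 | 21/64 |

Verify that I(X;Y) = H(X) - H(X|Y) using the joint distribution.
Left side, from I(X;Y) = H(X) + H(Y) - H(X,Y):
Marginal P(X) (row sums):
  P(X=0) = 5/64 + 3/64 = 1/8
  P(X=1) = 35/64 + 21/64 = 7/8
Marginal P(Y) (column sums):
  P(Y=0) = 5/64 + 35/64 = 5/8
  P(Y=1) = 3/64 + 21/64 = 3/8

H(X) = -[(1/8)·log₂(1/8) + (7/8)·log₂(7/8)]
  = 0.3750 + 0.1686
  = 0.5436 bits
H(Y) = -[(5/8)·log₂(5/8) + (3/8)·log₂(3/8)]
  = 0.4238 + 0.5306
  = 0.9544 bits
H(X,Y) = -[(5/64)·log₂(5/64) + (3/64)·log₂(3/64) + (35/64)·log₂(35/64) + (21/64)·log₂(21/64)]
  = 0.2873 + 0.2070 + 0.4762 + 0.5275
  = 1.4980 bits

I(X;Y) = H(X) + H(Y) - H(X,Y)
  = 0.5436 + 0.9544 - 1.4980
  = 0.0000 bits

Right side, with H(X|Y) computed directly from the conditional probabilities:
H(X|Y) = -Σ P(X,Y)·log₂ P(X|Y), where P(X|Y) = P(X,Y) / P(Y)
  (X=0,Y=0): P(X|Y) = (5/64)/(5/8) = 1/8;  -(5/64)·log₂(1/8) = 0.2344
  (X=0,Y=1): P(X|Y) = (3/64)/(3/8) = 1/8;  -(3/64)·log₂(1/8) = 0.1406
  (X=1,Y=0): P(X|Y) = (35/64)/(5/8) = 7/8;  -(35/64)·log₂(7/8) = 0.1054
  (X=1,Y=1): P(X|Y) = (21/64)/(3/8) = 7/8;  -(21/64)·log₂(7/8) = 0.0632
H(X|Y) = 0.2344 + 0.1406 + 0.1054 + 0.0632
  = 0.5436 bits
H(X) - H(X|Y) = 0.5436 - 0.5436 = 0.0000 bits

Both sides equal 0.0000 bits, so I(X;Y) = H(X) - H(X|Y) ✓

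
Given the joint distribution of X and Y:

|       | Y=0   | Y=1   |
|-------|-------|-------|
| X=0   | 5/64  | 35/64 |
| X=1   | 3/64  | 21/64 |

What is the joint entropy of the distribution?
H(X,Y) = -Σ P(X,Y) log₂ P(X,Y), summed over the non-zero cells:
H(X,Y) = -[(5/64)·log₂(5/64) + (35/64)·log₂(35/64) + (3/64)·log₂(3/64) + (21/64)·log₂(21/64)]
  = 0.2873 + 0.4762 + 0.2070 + 0.5275
  = 1.4980 bits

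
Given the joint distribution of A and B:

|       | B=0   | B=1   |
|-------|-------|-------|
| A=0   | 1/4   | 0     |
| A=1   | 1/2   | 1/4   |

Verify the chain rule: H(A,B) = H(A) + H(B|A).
Left side:
H(A,B) = -[(1/4)·log₂(1/4) + (1/2)·log₂(1/2) + (1/4)·log₂(1/4)]
  = 0.5000 + 0.5000 + 0.5000
  = 1.5000 bits

Right side:
Marginal P(A) (row sums):
  P(A=0) = 1/4 + 0 = 1/4
  P(A=1) = 1/2 + 1/4 = 3/4
H(A) = -[(1/4)·log₂(1/4) + (3/4)·log₂(3/4)]
  = 0.5000 + 0.3113
  = 0.8113 bits
H(B|A) = -Σ P(A,B)·log₂ P(B|A), where P(B|A) = P(A,B) / P(A)
  (cells with P(A,B) = 0 contribute 0)
  (A=0,B=0): P(B|A) = (1/4)/(1/4) = 1;  -(1/4)·log₂(1) = 0.0000
  (A=1,B=0): P(B|A) = (1/2)/(3/4) = 2/3;  -(1/2)·log₂(2/3) = 0.2925
  (A=1,B=1): P(B|A) = (1/4)/(3/4) = 1/3;  -(1/4)·log₂(1/3) = 0.3962
H(B|A) = 0.0000 + 0.2925 + 0.3962
  = 0.6887 bits
H(A) + H(B|A) = 0.8113 + 0.6887 = 1.5000 bits

Both sides equal 1.5000 bits, so the chain rule holds ✓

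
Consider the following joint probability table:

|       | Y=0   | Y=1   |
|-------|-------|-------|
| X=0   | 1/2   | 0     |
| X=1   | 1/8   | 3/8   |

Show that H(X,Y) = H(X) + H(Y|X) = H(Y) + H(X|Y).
Marginal P(X) (row sums):
  P(X=0) = 1/2 + 0 = 1/2
  P(X=1) = 1/8 + 3/8 = 1/2
Marginal P(Y) (column sums):
  P(Y=0) = 1/2 + 1/8 = 5/8
  P(Y=1) = 0 + 3/8 = 3/8

Decomposition 1: H(X) + H(Y|X)
H(X) = -[(1/2)·log₂(1/2) + (1/2)·log₂(1/2)]
  = 0.5000 + 0.5000
  = 1.0000 bits
H(Y|X) = -Σ P(X,Y)·log₂ P(Y|X), where P(Y|X) = P(X,Y) / P(X)
  (cells with P(X,Y) = 0 contribute 0)
  (X=0,Y=0): P(Y|X) = (1/2)/(1/2) = 1;  -(1/2)·log₂(1) = 0.0000
  (X=1,Y=0): P(Y|X) = (1/8)/(1/2) = 1/4;  -(1/8)·log₂(1/4) = 0.2500
  (X=1,Y=1): P(Y|X) = (3/8)/(1/2) = 3/4;  -(3/8)·log₂(3/4) = 0.1556
H(Y|X) = 0.0000 + 0.2500 + 0.1556
  = 0.4056 bits
H(X) + H(Y|X) = 1.0000 + 0.4056 = 1.4056 bits

Decomposition 2: H(Y) + H(X|Y)
H(Y) = -[(5/8)·log₂(5/8) + (3/8)·log₂(3/8)]
  = 0.4238 + 0.5306
  = 0.9544 bits
H(X|Y) = -Σ P(X,Y)·log₂ P(X|Y), where P(X|Y) = P(X,Y) / P(Y)
  (cells with P(X,Y) = 0 contribute 0)
  (X=0,Y=0): P(X|Y) = (1/2)/(5/8) = 4/5;  -(1/2)·log₂(4/5) = 0.1610
  (X=1,Y=0): P(X|Y) = (1/8)/(5/8) = 1/5;  -(1/8)·log₂(1/5) = 0.2902
  (X=1,Y=1): P(X|Y) = (3/8)/(3/8) = 1;  -(3/8)·log₂(1) = 0.0000
H(X|Y) = 0.1610 + 0.2902 + 0.0000
  = 0.4512 bits
H(Y) + H(X|Y) = 0.9544 + 0.4512 = 1.4056 bits

Direct computation of the joint entropy:
H(X,Y) = -[(1/2)·log₂(1/2) + (1/8)·log₂(1/8) + (3/8)·log₂(3/8)]
  = 0.5000 + 0.3750 + 0.5306
  = 1.4056 bits

All three agree: H(X,Y) = 1.4056 bits ✓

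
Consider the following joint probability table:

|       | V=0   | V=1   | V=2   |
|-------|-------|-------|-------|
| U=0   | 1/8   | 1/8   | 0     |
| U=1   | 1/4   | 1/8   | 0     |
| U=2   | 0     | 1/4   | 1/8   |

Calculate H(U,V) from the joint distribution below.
H(U,V) = -Σ P(U,V) log₂ P(U,V), summed over the non-zero cells:
H(U,V) = -[(1/8)·log₂(1/8) + (1/8)·log₂(1/8) + (1/4)·log₂(1/4) + (1/8)·log₂(1/8) + (1/4)·log₂(1/4) + (1/8)·log₂(1/8)]
  = 0.3750 + 0.3750 + 0.5000 + 0.3750 + 0.5000 + 0.3750
  = 2.5000 bits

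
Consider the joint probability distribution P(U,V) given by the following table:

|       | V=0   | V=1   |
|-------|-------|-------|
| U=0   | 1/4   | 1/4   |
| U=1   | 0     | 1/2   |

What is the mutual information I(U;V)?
Marginal P(U) (row sums):
  P(U=0) = 1/4 + 1/4 = 1/2
  P(U=1) = 0 + 1/2 = 1/2
Marginal P(V) (column sums):
  P(V=0) = 1/4 + 0 = 1/4
  P(V=1) = 1/4 + 1/2 = 3/4

H(U) = -[(1/2)·log₂(1/2) + (1/2)·log₂(1/2)]
  = 0.5000 + 0.5000
  = 1.0000 bits
H(V) = -[(1/4)·log₂(1/4) + (3/4)·log₂(3/4)]
  = 0.5000 + 0.3113
  = 0.8113 bits
H(U,V) = -[(1/4)·log₂(1/4) + (1/4)·log₂(1/4) + (1/2)·log₂(1/2)]
  = 0.5000 + 0.5000 + 0.5000
  = 1.5000 bits

I(U;V) = H(U) + H(V) - H(U,V)
  = 1.0000 + 0.8113 - 1.5000
  = 0.3113 bits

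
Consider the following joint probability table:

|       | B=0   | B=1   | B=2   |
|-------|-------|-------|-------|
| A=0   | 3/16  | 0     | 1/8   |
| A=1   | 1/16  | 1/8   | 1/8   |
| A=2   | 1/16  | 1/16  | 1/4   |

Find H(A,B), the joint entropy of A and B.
H(A,B) = -Σ P(A,B) log₂ P(A,B), summed over the non-zero cells:
H(A,B) = -[(3/16)·log₂(3/16) + (1/8)·log₂(1/8) + (1/16)·log₂(1/16) + (1/8)·log₂(1/8) + (1/8)·log₂(1/8) + (1/16)·log₂(1/16) + (1/16)·log₂(1/16) + (1/4)·log₂(1/4)]
  = 0.4528 + 0.3750 + 0.2500 + 0.3750 + 0.3750 + 0.2500 + 0.2500 + 0.5000
  = 2.8278 bits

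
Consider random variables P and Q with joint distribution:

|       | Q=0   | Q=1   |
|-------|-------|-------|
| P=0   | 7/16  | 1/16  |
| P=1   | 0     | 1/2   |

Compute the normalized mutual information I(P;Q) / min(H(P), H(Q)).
Marginal P(P) (row sums):
  P(P=0) = 7/16 + 1/16 = 1/2
  P(P=1) = 0 + 1/2 = 1/2
Marginal P(Q) (column sums):
  P(Q=0) = 7/16 + 0 = 7/16
  P(Q=1) = 1/16 + 1/2 = 9/16

H(P) = -[(1/2)·log₂(1/2) + (1/2)·log₂(1/2)]
  = 0.5000 + 0.5000
  = 1.0000 bits
H(Q) = -[(7/16)·log₂(7/16) + (9/16)·log₂(9/16)]
  = 0.5218 + 0.4669
  = 0.9887 bits
H(P,Q) = -[(7/16)·log₂(7/16) + (1/16)·log₂(1/16) + (1/2)·log₂(1/2)]
  = 0.5218 + 0.2500 + 0.5000
  = 1.2718 bits

I(P;Q) = H(P) + H(Q) - H(P,Q)
  = 1.0000 + 0.9887 - 1.2718
  = 0.7169 bits

min(H(P), H(Q)) = min(1.0000, 0.9887) = 0.9887 bits
Normalized MI = 0.7169 / 0.9887 = 0.7251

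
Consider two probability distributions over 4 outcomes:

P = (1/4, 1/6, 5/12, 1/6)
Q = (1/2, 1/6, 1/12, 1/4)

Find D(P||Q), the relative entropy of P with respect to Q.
D(P||Q) = Σ P(i) log₂(P(i)/Q(i))
  i=0: (1/4) × log₂((1/4)/(1/2)) = (1/4) × log₂(1/2) = -0.2500
  i=1: (1/6) × log₂((1/6)/(1/6)) = (1/6) × log₂(1) = 0.0000
  i=2: (5/12) × log₂((5/12)/(1/12)) = (5/12) × log₂(5) = 0.9675
  i=3: (1/6) × log₂((1/6)/(1/4)) = (1/6) × log₂(2/3) = -0.0975
D(P||Q) = -0.2500 + 0.0000 + 0.9675 - 0.0975
  = 0.6200 bits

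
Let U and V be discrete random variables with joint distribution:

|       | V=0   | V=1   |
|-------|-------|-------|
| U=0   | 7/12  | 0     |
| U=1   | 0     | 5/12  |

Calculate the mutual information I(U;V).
Marginal P(U) (row sums):
  P(U=0) = 7/12 + 0 = 7/12
  P(U=1) = 0 + 5/12 = 5/12
Marginal P(V) (column sums):
  P(V=0) = 7/12 + 0 = 7/12
  P(V=1) = 0 + 5/12 = 5/12

H(U) = -[(7/12)·log₂(7/12) + (5/12)·log₂(5/12)]
  = 0.4536 + 0.5263
  = 0.9799 bits
H(V) = -[(7/12)·log₂(7/12) + (5/12)·log₂(5/12)]
  = 0.4536 + 0.5263
  = 0.9799 bits
H(U,V) = -[(7/12)·log₂(7/12) + (5/12)·log₂(5/12)]
  = 0.4536 + 0.5263
  = 0.9799 bits

I(U;V) = H(U) + H(V) - H(U,V)
  = 0.9799 + 0.9799 - 0.9799
  = 0.9799 bits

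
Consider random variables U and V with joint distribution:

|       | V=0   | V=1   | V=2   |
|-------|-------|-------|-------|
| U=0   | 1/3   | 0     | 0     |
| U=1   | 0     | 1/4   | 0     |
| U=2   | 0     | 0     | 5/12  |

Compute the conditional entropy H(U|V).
Marginal P(V) (column sums):
  P(V=0) = 1/3 + 0 + 0 = 1/3
  P(V=1) = 0 + 1/4 + 0 = 1/4
  P(V=2) = 0 + 0 + 5/12 = 5/12

H(U|V) = -Σ P(U,V)·log₂ P(U|V), where P(U|V) = P(U,V) / P(V)
  (cells with P(U,V) = 0 contribute 0)
  (U=0,V=0): P(U|V) = (1/3)/(1/3) = 1;  -(1/3)·log₂(1) = 0.0000
  (U=1,V=1): P(U|V) = (1/4)/(1/4) = 1;  -(1/4)·log₂(1) = 0.0000
  (U=2,V=2): P(U|V) = (5/12)/(5/12) = 1;  -(5/12)·log₂(1) = 0.0000
H(U|V) = 0.0000 + 0.0000 + 0.0000
  = 0.0000 bits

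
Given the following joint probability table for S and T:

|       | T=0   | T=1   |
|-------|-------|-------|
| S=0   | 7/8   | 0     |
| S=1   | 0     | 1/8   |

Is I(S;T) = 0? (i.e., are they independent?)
Marginal P(S) (row sums):
  P(S=0) = 7/8 + 0 = 7/8
  P(S=1) = 0 + 1/8 = 1/8
Marginal P(T) (column sums):
  P(T=0) = 7/8 + 0 = 7/8
  P(T=1) = 0 + 1/8 = 1/8

S and T are independent iff P(S=i,T=j) = P(S=i)·P(T=j) for every cell.
  P(S=0)·P(T=0) = 7/8 × 7/8 = 49/64, but P(S=0,T=0) = 7/8 ✗

No, S and T are not independent. Quantitatively, I(S;T) > 0:

H(S) = -[(7/8)·log₂(7/8) + (1/8)·log₂(1/8)]
  = 0.1686 + 0.3750
  = 0.5436 bits
H(T) = -[(7/8)·log₂(7/8) + (1/8)·log₂(1/8)]
  = 0.1686 + 0.3750
  = 0.5436 bits
H(S,T) = -[(7/8)·log₂(7/8) + (1/8)·log₂(1/8)]
  = 0.1686 + 0.3750
  = 0.5436 bits
I(S;T) = H(S) + H(T) - H(S,T) = 0.5436 + 0.5436 - 0.5436 = 0.5436 bits > 0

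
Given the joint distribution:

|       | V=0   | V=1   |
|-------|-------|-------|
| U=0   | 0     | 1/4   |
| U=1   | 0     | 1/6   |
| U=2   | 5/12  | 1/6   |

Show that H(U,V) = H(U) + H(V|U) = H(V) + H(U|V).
Marginal P(U) (row sums):
  P(U=0) = 0 + 1/4 = 1/4
  P(U=1) = 0 + 1/6 = 1/6
  P(U=2) = 5/12 + 1/6 = 7/12
Marginal P(V) (column sums):
  P(V=0) = 0 + 0 + 5/12 = 5/12
  P(V=1) = 1/4 + 1/6 + 1/6 = 7/12

Decomposition 1: H(U) + H(V|U)
H(U) = -[(1/4)·log₂(1/4) + (1/6)·log₂(1/6) + (7/12)·log₂(7/12)]
  = 0.5000 + 0.4308 + 0.4536
  = 1.3844 bits
H(V|U) = -Σ P(U,V)·log₂ P(V|U), where P(V|U) = P(U,V) / P(U)
  (cells with P(U,V) = 0 contribute 0)
  (U=0,V=1): P(V|U) = (1/4)/(1/4) = 1;  -(1/4)·log₂(1) = 0.0000
  (U=1,V=1): P(V|U) = (1/6)/(1/6) = 1;  -(1/6)·log₂(1) = 0.0000
  (U=2,V=0): P(V|U) = (5/12)/(7/12) = 5/7;  -(5/12)·log₂(5/7) = 0.2023
  (U=2,V=1): P(V|U) = (1/6)/(7/12) = 2/7;  -(1/6)·log₂(2/7) = 0.3012
H(V|U) = 0.0000 + 0.0000 + 0.2023 + 0.3012
  = 0.5035 bits
H(U) + H(V|U) = 1.3844 + 0.5035 = 1.8879 bits

Decomposition 2: H(V) + H(U|V)
H(V) = -[(5/12)·log₂(5/12) + (7/12)·log₂(7/12)]
  = 0.5263 + 0.4536
  = 0.9799 bits
H(U|V) = -Σ P(U,V)·log₂ P(U|V), where P(U|V) = P(U,V) / P(V)
  (cells with P(U,V) = 0 contribute 0)
  (U=0,V=1): P(U|V) = (1/4)/(7/12) = 3/7;  -(1/4)·log₂(3/7) = 0.3056
  (U=1,V=1): P(U|V) = (1/6)/(7/12) = 2/7;  -(1/6)·log₂(2/7) = 0.3012
  (U=2,V=0): P(U|V) = (5/12)/(5/12) = 1;  -(5/12)·log₂(1) = 0.0000
  (U=2,V=1): P(U|V) = (1/6)/(7/12) = 2/7;  -(1/6)·log₂(2/7) = 0.3012
H(U|V) = 0.3056 + 0.3012 + 0.0000 + 0.3012
  = 0.9080 bits
H(V) + H(U|V) = 0.9799 + 0.9080 = 1.8879 bits

Direct computation of the joint entropy:
H(U,V) = -[(1/4)·log₂(1/4) + (1/6)·log₂(1/6) + (5/12)·log₂(5/12) + (1/6)·log₂(1/6)]
  = 0.5000 + 0.4308 + 0.5263 + 0.4308
  = 1.8879 bits

All three agree: H(U,V) = 1.8879 bits ✓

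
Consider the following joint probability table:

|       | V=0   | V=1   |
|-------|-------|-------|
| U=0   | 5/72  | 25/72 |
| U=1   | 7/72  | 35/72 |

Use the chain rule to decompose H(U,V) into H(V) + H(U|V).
By the chain rule: H(U,V) = H(V) + H(U|V)

Marginal P(V) (column sums):
  P(V=0) = 5/72 + 7/72 = 1/6
  P(V=1) = 25/72 + 35/72 = 5/6
H(V) = -[(1/6)·log₂(1/6) + (5/6)·log₂(5/6)]
  = 0.4308 + 0.2192
  = 0.6500 bits
H(U|V) = -Σ P(U,V)·log₂ P(U|V), where P(U|V) = P(U,V) / P(V)
  (U=0,V=0): P(U|V) = (5/72)/(1/6) = 5/12;  -(5/72)·log₂(5/12) = 0.0877
  (U=0,V=1): P(U|V) = (25/72)/(5/6) = 5/12;  -(25/72)·log₂(5/12) = 0.4386
  (U=1,V=0): P(U|V) = (7/72)/(1/6) = 7/12;  -(7/72)·log₂(7/12) = 0.0756
  (U=1,V=1): P(U|V) = (35/72)/(5/6) = 7/12;  -(35/72)·log₂(7/12) = 0.3780
H(U|V) = 0.0877 + 0.4386 + 0.0756 + 0.3780
  = 0.9799 bits

H(U,V) = H(V) + H(U|V) = 0.6500 + 0.9799 = 1.6299 bits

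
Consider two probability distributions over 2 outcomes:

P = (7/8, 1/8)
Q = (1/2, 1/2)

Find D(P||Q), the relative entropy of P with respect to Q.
D(P||Q) = Σ P(i) log₂(P(i)/Q(i))
  i=0: (7/8) × log₂((7/8)/(1/2)) = (7/8) × log₂(7/4) = 0.7064
  i=1: (1/8) × log₂((1/8)/(1/2)) = (1/8) × log₂(1/4) = -0.2500
D(P||Q) = 0.7064 - 0.2500
  = 0.4564 bits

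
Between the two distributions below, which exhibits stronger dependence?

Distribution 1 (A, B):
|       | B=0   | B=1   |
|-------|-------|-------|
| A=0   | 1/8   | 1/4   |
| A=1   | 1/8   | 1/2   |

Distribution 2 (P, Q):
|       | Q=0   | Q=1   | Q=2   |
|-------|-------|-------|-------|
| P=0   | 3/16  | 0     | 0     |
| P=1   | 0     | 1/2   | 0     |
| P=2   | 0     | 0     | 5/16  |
Distribution 1 (A, B):
Marginal P(A) (row sums):
  P(A=0) = 1/8 + 1/4 = 3/8
  P(A=1) = 1/8 + 1/2 = 5/8
Marginal P(B) (column sums):
  P(B=0) = 1/8 + 1/8 = 1/4
  P(B=1) = 1/4 + 1/2 = 3/4

H(A) = -[(3/8)·log₂(3/8) + (5/8)·log₂(5/8)]
  = 0.5306 + 0.4238
  = 0.9544 bits
H(B) = -[(1/4)·log₂(1/4) + (3/4)·log₂(3/4)]
  = 0.5000 + 0.3113
  = 0.8113 bits
H(A,B) = -[(1/8)·log₂(1/8) + (1/4)·log₂(1/4) + (1/8)·log₂(1/8) + (1/2)·log₂(1/2)]
  = 0.3750 + 0.5000 + 0.3750 + 0.5000
  = 1.7500 bits

I(A;B) = H(A) + H(B) - H(A,B)
  = 0.9544 + 0.8113 - 1.7500
  = 0.0157 bits

Distribution 2 (P, Q):
Marginal P(P) (row sums):
  P(P=0) = 3/16 + 0 + 0 = 3/16
  P(P=1) = 0 + 1/2 + 0 = 1/2
  P(P=2) = 0 + 0 + 5/16 = 5/16
Marginal P(Q) (column sums):
  P(Q=0) = 3/16 + 0 + 0 = 3/16
  P(Q=1) = 0 + 1/2 + 0 = 1/2
  P(Q=2) = 0 + 0 + 5/16 = 5/16

H(P) = -[(3/16)·log₂(3/16) + (1/2)·log₂(1/2) + (5/16)·log₂(5/16)]
  = 0.4528 + 0.5000 + 0.5244
  = 1.4772 bits
H(Q) = -[(3/16)·log₂(3/16) + (1/2)·log₂(1/2) + (5/16)·log₂(5/16)]
  = 0.4528 + 0.5000 + 0.5244
  = 1.4772 bits
H(P,Q) = -[(3/16)·log₂(3/16) + (1/2)·log₂(1/2) + (5/16)·log₂(5/16)]
  = 0.4528 + 0.5000 + 0.5244
  = 1.4772 bits

I(P;Q) = H(P) + H(Q) - H(P,Q)
  = 1.4772 + 1.4772 - 1.4772
  = 1.4772 bits

I(P;Q) = 1.4772 bits > I(A;B) = 0.0157 bits, so (P, Q) has the higher mutual information (stronger dependence).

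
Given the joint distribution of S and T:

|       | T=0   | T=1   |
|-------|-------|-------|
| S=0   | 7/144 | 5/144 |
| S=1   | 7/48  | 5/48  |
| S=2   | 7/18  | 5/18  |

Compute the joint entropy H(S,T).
H(S,T) = -Σ P(S,T) log₂ P(S,T), summed over the non-zero cells:
H(S,T) = -[(7/144)·log₂(7/144) + (5/144)·log₂(5/144) + (7/48)·log₂(7/48) + (5/48)·log₂(5/48) + (7/18)·log₂(7/18) + (5/18)·log₂(5/18)]
  = 0.2121 + 0.1683 + 0.4051 + 0.3399 + 0.5299 + 0.5133
  = 2.1686 bits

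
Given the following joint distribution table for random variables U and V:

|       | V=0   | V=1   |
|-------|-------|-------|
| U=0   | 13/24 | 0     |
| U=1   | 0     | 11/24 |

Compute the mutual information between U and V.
Marginal P(U) (row sums):
  P(U=0) = 13/24 + 0 = 13/24
  P(U=1) = 0 + 11/24 = 11/24
Marginal P(V) (column sums):
  P(V=0) = 13/24 + 0 = 13/24
  P(V=1) = 0 + 11/24 = 11/24

H(U) = -[(13/24)·log₂(13/24) + (11/24)·log₂(11/24)]
  = 0.4791 + 0.5159
  = 0.9950 bits
H(V) = -[(13/24)·log₂(13/24) + (11/24)·log₂(11/24)]
  = 0.4791 + 0.5159
  = 0.9950 bits
H(U,V) = -[(13/24)·log₂(13/24) + (11/24)·log₂(11/24)]
  = 0.4791 + 0.5159
  = 0.9950 bits

I(U;V) = H(U) + H(V) - H(U,V)
  = 0.9950 + 0.9950 - 0.9950
  = 0.9950 bits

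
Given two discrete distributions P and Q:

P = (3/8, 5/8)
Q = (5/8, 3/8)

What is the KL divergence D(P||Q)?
D(P||Q) = Σ P(i) log₂(P(i)/Q(i))
  i=0: (3/8) × log₂((3/8)/(5/8)) = (3/8) × log₂(3/5) = -0.2764
  i=1: (5/8) × log₂((5/8)/(3/8)) = (5/8) × log₂(5/3) = 0.4606
D(P||Q) = -0.2764 + 0.4606
  = 0.1842 bits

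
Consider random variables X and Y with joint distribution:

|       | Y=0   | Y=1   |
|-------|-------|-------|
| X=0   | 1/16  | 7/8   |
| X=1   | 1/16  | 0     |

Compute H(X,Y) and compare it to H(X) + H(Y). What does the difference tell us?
Marginal P(X) (row sums):
  P(X=0) = 1/16 + 7/8 = 15/16
  P(X=1) = 1/16 + 0 = 1/16
Marginal P(Y) (column sums):
  P(Y=0) = 1/16 + 1/16 = 1/8
  P(Y=1) = 7/8 + 0 = 7/8

H(X,Y) = -[(1/16)·log₂(1/16) + (7/8)·log₂(7/8) + (1/16)·log₂(1/16)]
  = 0.2500 + 0.1686 + 0.2500
  = 0.6686 bits
H(X) = -[(15/16)·log₂(15/16) + (1/16)·log₂(1/16)]
  = 0.0873 + 0.2500
  = 0.3373 bits
H(Y) = -[(1/8)·log₂(1/8) + (7/8)·log₂(7/8)]
  = 0.3750 + 0.1686
  = 0.5436 bits

H(X) + H(Y) = 0.3373 + 0.5436 = 0.8809 bits
Difference: H(X) + H(Y) - H(X,Y) = 0.8809 - 0.6686 = 0.2123 bits = I(X;Y)

The difference is the mutual information; it is positive here, so X and Y are dependent (knowing one reduces uncertainty about the other by 0.2123 bits).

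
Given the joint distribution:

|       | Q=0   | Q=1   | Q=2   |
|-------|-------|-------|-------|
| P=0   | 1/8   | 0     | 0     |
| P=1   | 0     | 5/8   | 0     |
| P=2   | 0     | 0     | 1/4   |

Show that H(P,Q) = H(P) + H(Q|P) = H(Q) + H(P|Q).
Marginal P(P) (row sums):
  P(P=0) = 1/8 + 0 + 0 = 1/8
  P(P=1) = 0 + 5/8 + 0 = 5/8
  P(P=2) = 0 + 0 + 1/4 = 1/4
Marginal P(Q) (column sums):
  P(Q=0) = 1/8 + 0 + 0 = 1/8
  P(Q=1) = 0 + 5/8 + 0 = 5/8
  P(Q=2) = 0 + 0 + 1/4 = 1/4

Decomposition 1: H(P) + H(Q|P)
H(P) = -[(1/8)·log₂(1/8) + (5/8)·log₂(5/8) + (1/4)·log₂(1/4)]
  = 0.3750 + 0.4238 + 0.5000
  = 1.2988 bits
H(Q|P) = -Σ P(P,Q)·log₂ P(Q|P), where P(Q|P) = P(P,Q) / P(P)
  (cells with P(P,Q) = 0 contribute 0)
  (P=0,Q=0): P(Q|P) = (1/8)/(1/8) = 1;  -(1/8)·log₂(1) = 0.0000
  (P=1,Q=1): P(Q|P) = (5/8)/(5/8) = 1;  -(5/8)·log₂(1) = 0.0000
  (P=2,Q=2): P(Q|P) = (1/4)/(1/4) = 1;  -(1/4)·log₂(1) = 0.0000
H(Q|P) = 0.0000 + 0.0000 + 0.0000
  = 0.0000 bits
H(P) + H(Q|P) = 1.2988 + 0.0000 = 1.2988 bits

Decomposition 2: H(Q) + H(P|Q)
H(Q) = -[(1/8)·log₂(1/8) + (5/8)·log₂(5/8) + (1/4)·log₂(1/4)]
  = 0.3750 + 0.4238 + 0.5000
  = 1.2988 bits
H(P|Q) = -Σ P(P,Q)·log₂ P(P|Q), where P(P|Q) = P(P,Q) / P(Q)
  (cells with P(P,Q) = 0 contribute 0)
  (P=0,Q=0): P(P|Q) = (1/8)/(1/8) = 1;  -(1/8)·log₂(1) = 0.0000
  (P=1,Q=1): P(P|Q) = (5/8)/(5/8) = 1;  -(5/8)·log₂(1) = 0.0000
  (P=2,Q=2): P(P|Q) = (1/4)/(1/4) = 1;  -(1/4)·log₂(1) = 0.0000
H(P|Q) = 0.0000 + 0.0000 + 0.0000
  = 0.0000 bits
H(Q) + H(P|Q) = 1.2988 + 0.0000 = 1.2988 bits

Direct computation of the joint entropy:
H(P,Q) = -[(1/8)·log₂(1/8) + (5/8)·log₂(5/8) + (1/4)·log₂(1/4)]
  = 0.3750 + 0.4238 + 0.5000
  = 1.2988 bits

All three agree: H(P,Q) = 1.2988 bits ✓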